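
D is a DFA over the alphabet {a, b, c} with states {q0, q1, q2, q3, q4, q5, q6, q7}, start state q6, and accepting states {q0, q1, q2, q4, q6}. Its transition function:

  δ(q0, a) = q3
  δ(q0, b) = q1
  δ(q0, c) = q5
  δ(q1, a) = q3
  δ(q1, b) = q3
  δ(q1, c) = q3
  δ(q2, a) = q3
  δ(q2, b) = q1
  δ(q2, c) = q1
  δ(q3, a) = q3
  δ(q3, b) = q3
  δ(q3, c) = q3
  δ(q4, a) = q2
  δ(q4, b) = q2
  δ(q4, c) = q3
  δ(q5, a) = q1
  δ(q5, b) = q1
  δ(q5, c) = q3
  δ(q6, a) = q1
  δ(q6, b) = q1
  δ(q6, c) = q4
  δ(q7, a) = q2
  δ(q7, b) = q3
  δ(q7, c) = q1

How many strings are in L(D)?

10

The useful subgraph on states {q1, q2, q4, q6} is acyclic, so L(D) is finite; the longest accepting path visits 4 useful states, giving maximum string length 3.
Counting accepting paths from q6 by length: 1 of length 0, 3 of length 1, 2 of length 2, 4 of length 3. Total 10.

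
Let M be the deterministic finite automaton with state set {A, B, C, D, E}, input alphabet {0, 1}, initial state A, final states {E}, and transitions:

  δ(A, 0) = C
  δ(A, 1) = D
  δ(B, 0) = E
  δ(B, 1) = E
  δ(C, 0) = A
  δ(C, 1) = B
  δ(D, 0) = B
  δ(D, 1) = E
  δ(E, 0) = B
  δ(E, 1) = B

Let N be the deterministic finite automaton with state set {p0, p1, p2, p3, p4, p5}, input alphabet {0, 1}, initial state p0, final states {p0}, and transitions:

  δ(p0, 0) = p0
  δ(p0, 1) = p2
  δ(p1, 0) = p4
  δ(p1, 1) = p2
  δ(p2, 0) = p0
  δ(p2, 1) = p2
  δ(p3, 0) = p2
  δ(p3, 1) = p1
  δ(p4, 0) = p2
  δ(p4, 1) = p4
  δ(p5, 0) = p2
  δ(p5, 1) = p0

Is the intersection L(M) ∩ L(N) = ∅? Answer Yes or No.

The string 010 is accepted by both M and N.
Hence L(M) ∩ L(N) ≠ ∅.

No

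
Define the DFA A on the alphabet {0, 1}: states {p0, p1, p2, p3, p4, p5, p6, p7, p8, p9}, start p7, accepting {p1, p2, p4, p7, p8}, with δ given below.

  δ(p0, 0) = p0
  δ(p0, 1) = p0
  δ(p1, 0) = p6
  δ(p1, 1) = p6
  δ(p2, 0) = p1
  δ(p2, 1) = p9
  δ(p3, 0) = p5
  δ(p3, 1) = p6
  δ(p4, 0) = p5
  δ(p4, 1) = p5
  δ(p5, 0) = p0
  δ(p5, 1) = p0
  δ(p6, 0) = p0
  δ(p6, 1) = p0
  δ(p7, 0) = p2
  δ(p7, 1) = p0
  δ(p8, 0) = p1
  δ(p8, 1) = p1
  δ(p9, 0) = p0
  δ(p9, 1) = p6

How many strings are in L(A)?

3

The useful subgraph on states {p1, p2, p7} is acyclic, so L(A) is finite; the longest accepting path visits 3 useful states, giving maximum string length 2.
Counting accepting paths from p7 by length: 1 of length 0, 1 of length 1, 1 of length 2. Total 3.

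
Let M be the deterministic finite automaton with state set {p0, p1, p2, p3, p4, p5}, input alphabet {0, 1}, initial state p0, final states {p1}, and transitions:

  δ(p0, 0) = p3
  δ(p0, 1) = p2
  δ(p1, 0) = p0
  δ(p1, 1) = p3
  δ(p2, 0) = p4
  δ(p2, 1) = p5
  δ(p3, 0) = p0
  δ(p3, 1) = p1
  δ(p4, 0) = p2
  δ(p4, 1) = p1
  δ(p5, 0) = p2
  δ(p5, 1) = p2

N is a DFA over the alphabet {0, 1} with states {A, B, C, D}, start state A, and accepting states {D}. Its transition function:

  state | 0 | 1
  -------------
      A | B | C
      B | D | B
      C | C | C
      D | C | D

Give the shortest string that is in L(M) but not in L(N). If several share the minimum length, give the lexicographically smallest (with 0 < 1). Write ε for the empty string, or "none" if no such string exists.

The string 01 is accepted by M but not by N.
No shorter string lies in the difference, and 01 is the lexicographically first length-2 string in L(M) \ L(N).

01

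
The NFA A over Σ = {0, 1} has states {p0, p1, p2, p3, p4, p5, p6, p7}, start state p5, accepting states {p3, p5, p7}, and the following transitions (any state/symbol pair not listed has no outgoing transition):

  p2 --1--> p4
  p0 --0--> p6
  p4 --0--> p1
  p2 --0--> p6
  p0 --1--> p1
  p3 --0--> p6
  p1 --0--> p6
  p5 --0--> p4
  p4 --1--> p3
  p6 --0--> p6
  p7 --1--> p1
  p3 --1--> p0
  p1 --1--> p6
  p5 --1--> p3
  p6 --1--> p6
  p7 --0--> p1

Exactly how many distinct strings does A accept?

3

The useful subgraph on states {p3, p4, p5} is acyclic, so L(A) is finite; the longest accepting path visits 3 useful states, giving maximum string length 2.
Counting accepting paths from p5 by length: 1 of length 0, 1 of length 1, 1 of length 2. Total 3.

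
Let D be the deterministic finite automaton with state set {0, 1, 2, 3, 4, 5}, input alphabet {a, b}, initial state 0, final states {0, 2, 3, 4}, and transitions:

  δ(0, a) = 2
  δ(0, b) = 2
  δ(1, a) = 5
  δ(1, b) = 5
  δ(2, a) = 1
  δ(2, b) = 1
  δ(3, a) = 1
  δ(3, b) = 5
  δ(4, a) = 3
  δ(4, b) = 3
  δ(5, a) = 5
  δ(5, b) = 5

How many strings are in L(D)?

3

The useful subgraph on states {0, 2} is acyclic, so L(D) is finite; the longest accepting path visits 2 useful states, giving maximum string length 1.
Counting accepting paths from 0 by length: 1 of length 0, 2 of length 1. Total 3.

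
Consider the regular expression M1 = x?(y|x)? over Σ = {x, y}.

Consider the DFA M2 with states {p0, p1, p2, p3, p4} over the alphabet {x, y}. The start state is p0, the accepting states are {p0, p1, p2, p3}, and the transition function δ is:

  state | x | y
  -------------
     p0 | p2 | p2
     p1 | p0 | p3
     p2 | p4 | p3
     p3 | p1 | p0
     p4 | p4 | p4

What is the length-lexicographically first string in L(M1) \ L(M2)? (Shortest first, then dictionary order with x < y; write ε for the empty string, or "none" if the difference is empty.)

xx

The string xx is accepted by M1 but not by M2.
No shorter string lies in the difference, and xx is the lexicographically first length-2 string in L(M1) \ L(M2).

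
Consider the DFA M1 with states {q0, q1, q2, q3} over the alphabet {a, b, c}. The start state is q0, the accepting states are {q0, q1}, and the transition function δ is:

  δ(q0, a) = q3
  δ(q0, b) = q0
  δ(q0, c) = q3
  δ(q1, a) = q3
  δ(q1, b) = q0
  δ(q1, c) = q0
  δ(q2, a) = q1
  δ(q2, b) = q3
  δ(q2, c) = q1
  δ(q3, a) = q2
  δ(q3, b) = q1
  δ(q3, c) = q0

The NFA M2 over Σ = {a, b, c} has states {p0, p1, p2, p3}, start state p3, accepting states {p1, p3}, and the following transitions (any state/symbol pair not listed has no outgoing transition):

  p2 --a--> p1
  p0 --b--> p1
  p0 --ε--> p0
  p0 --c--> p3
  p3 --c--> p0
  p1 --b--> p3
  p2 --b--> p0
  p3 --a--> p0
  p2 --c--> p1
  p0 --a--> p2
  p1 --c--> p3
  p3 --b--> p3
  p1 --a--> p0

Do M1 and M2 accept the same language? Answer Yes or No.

Exploring the product automaton M1 × M2 from the start pair (q0, p3), following both machines on each input symbol, reaches 4 state pairs: (q0, p3), (q3, p0), (q2, p2), (q1, p1).
M1 accepts in {q0, q1} and M2 accepts in {p1, p3}. In every reachable pair the two components are either both accepting — (q0, p3), (q1, p1) — or both non-accepting, so no string is accepted by exactly one of the machines: L(M1) \ L(M2) and L(M2) \ L(M1) are both empty.
Hence every string is accepted by M1 iff it is accepted by M2, and the two languages coincide.

Yes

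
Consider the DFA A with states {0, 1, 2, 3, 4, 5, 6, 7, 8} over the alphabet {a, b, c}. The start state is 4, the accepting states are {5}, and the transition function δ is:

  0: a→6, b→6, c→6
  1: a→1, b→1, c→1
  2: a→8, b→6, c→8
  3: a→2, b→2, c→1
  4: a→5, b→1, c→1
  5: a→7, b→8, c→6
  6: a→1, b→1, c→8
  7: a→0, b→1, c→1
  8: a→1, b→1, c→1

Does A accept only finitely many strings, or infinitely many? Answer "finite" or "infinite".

The useful states (reachable from 4 and able to reach an accepting state) are {4, 5}.
Restricted to these states the transition graph has no cycle, so every accepting path has bounded length and L is finite.

finite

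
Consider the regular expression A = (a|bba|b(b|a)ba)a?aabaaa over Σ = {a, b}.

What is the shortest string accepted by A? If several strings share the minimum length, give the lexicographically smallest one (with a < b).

aaabaaa

By inspection of the expression, no string of length less than 7 matches, and aaabaaa is the lexicographically first match of length 7.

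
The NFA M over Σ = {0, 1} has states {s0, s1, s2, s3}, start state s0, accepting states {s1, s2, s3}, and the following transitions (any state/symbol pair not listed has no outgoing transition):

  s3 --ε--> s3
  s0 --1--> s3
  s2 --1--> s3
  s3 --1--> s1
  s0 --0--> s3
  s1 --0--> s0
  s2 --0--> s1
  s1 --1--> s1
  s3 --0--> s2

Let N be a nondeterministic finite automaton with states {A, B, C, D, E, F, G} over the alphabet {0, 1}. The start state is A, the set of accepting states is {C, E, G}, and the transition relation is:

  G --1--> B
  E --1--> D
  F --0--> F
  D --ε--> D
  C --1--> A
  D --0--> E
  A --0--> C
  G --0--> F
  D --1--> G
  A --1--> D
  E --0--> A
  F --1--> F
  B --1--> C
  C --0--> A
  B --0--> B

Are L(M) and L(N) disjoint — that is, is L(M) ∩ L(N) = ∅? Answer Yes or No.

No

The string 0 is accepted by both M and N.
Hence L(M) ∩ L(N) ≠ ∅.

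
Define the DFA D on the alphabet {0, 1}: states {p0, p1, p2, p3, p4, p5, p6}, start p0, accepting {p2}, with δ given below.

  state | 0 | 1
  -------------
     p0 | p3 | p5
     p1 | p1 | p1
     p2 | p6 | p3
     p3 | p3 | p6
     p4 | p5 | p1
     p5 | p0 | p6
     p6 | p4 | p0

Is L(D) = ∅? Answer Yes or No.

The states reachable from the start state are {p0, p1, p3, p4, p5, p6}.
None of the accepting states {p2} is reachable, so no string is accepted and L(D) = ∅.

Yes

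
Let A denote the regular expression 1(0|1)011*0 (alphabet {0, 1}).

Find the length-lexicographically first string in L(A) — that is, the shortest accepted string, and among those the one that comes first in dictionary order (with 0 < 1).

10010

By inspection of the expression, no string of length less than 5 matches, and 10010 is the lexicographically first match of length 5.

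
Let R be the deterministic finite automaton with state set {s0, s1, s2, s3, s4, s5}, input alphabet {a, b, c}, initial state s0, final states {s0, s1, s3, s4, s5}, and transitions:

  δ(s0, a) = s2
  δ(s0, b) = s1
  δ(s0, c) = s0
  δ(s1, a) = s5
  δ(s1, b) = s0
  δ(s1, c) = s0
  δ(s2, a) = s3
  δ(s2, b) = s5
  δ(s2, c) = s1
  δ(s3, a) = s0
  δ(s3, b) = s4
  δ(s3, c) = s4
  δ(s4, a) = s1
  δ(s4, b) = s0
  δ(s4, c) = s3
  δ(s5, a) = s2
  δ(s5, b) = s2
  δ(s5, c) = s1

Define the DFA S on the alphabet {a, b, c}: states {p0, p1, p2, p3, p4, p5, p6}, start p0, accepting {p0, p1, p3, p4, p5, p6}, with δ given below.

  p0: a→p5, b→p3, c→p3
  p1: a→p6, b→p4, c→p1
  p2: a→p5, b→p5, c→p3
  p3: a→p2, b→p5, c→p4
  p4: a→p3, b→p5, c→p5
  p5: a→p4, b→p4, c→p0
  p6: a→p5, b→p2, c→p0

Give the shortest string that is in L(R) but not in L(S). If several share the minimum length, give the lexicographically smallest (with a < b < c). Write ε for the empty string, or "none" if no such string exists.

The string ba is accepted by R but not by S.
No shorter string lies in the difference, and ba is the lexicographically first length-2 string in L(R) \ L(S).

ba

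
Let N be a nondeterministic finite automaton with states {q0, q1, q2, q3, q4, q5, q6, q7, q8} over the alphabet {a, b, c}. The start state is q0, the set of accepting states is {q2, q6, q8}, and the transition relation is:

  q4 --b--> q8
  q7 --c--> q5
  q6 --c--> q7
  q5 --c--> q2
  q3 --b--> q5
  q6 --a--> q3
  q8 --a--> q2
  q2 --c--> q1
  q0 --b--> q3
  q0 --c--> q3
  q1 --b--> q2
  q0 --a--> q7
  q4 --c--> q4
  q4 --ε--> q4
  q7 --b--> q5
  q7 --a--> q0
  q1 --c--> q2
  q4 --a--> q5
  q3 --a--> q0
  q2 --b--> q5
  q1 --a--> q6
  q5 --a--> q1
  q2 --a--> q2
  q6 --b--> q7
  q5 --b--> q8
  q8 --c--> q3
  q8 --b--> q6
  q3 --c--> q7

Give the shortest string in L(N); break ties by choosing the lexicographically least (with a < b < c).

abb

A breadth-first search from q0 reaches an accepting state first via the path q0 → q7 → q5 → q8 on input abb.
No string of length < 3 is accepted (BFS exhausts all shorter strings without reaching an accepting state), and abb is the lexicographically least accepting string of length 3.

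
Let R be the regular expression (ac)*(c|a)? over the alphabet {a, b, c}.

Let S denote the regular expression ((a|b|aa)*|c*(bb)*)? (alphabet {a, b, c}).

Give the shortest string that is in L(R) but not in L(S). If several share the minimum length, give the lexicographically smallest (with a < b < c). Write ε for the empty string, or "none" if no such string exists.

ac

The string ac is accepted by R but not by S.
No shorter string lies in the difference, and ac is the lexicographically first length-2 string in L(R) \ L(S).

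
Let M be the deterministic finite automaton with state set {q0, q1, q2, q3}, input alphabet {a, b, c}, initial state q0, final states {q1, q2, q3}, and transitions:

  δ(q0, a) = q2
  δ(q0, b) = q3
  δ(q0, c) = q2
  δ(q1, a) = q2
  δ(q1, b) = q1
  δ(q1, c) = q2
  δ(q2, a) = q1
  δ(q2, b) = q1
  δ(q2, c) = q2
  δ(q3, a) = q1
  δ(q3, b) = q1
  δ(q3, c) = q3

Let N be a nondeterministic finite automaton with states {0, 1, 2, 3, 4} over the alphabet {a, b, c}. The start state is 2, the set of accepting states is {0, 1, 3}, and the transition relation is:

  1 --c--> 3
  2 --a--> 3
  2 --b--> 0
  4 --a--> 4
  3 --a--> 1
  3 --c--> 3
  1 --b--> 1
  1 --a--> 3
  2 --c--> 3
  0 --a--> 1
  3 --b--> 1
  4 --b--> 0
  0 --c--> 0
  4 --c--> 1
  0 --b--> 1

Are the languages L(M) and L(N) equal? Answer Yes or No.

Yes

Exploring the product automaton M × N from the start pair (q0, 2), following both machines on each input symbol, reaches 4 state pairs: (q0, 2), (q2, 3), (q3, 0), (q1, 1).
M accepts in {q1, q2, q3} and N accepts in {0, 1, 3}. In every reachable pair the two components are either both accepting — (q2, 3), (q3, 0), (q1, 1) — or both non-accepting, so no string is accepted by exactly one of the machines: L(M) \ L(N) and L(N) \ L(M) are both empty.
Hence every string is accepted by M iff it is accepted by N, and the two languages coincide.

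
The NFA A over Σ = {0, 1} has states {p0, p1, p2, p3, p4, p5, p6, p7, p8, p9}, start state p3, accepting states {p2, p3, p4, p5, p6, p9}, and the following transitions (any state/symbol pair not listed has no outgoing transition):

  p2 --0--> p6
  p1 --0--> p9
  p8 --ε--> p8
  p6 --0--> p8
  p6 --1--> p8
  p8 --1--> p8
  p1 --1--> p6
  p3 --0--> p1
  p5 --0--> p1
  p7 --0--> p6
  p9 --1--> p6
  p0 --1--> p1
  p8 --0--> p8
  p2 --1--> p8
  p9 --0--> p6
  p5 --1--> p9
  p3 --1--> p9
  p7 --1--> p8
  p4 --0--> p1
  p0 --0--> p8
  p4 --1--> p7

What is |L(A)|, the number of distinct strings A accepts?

The useful subgraph on states {p1, p3, p6, p9} is acyclic, so L(A) is finite; the longest accepting path visits 4 useful states, giving maximum string length 3.
Counting accepting paths from p3 by length: 1 of length 0, 1 of length 1, 4 of length 2, 2 of length 3. Total 8.

8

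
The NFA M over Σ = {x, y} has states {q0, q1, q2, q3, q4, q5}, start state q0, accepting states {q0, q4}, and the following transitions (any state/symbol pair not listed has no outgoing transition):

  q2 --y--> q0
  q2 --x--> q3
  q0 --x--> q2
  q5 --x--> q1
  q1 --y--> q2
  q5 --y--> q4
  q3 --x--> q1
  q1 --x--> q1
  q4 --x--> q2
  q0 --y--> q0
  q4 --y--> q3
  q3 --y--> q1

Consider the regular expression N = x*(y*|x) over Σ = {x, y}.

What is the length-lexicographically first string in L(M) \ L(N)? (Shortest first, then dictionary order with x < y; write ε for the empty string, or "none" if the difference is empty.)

The string yxy is accepted by M but not by N.
No shorter string lies in the difference, and yxy is the lexicographically first length-3 string in L(M) \ L(N).

yxy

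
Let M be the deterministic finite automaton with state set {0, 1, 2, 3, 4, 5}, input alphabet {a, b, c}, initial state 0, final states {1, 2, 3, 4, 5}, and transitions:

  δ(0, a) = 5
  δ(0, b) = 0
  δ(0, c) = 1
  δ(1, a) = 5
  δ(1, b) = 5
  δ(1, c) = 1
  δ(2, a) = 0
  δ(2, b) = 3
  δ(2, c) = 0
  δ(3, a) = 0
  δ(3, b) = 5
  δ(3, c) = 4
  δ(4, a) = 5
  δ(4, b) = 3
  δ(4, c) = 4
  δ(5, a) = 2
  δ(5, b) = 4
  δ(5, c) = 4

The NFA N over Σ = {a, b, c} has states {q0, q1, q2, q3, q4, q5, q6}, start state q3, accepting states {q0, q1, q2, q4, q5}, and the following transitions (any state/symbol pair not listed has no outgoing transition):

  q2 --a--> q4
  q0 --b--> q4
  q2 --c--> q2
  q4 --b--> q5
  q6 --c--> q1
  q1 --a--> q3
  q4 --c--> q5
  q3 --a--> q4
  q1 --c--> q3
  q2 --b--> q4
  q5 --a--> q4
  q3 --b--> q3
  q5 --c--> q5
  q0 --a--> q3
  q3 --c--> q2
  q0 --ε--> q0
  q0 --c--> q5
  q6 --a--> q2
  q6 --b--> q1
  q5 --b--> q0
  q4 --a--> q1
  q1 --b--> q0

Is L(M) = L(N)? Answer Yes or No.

Exploring the product automaton M × N from the start pair (0, q3), following both machines on each input symbol, reaches 6 state pairs: (0, q3), (5, q4), (1, q2), (2, q1), (4, q5), (3, q0).
M accepts in {1, 2, 3, 4, 5} and N accepts in {q0, q1, q2, q4, q5}. In every reachable pair the two components are either both accepting — (5, q4), (1, q2), (2, q1), (4, q5), (3, q0) — or both non-accepting, so no string is accepted by exactly one of the machines: L(M) \ L(N) and L(N) \ L(M) are both empty.
Hence every string is accepted by M iff it is accepted by N, and the two languages coincide.

Yes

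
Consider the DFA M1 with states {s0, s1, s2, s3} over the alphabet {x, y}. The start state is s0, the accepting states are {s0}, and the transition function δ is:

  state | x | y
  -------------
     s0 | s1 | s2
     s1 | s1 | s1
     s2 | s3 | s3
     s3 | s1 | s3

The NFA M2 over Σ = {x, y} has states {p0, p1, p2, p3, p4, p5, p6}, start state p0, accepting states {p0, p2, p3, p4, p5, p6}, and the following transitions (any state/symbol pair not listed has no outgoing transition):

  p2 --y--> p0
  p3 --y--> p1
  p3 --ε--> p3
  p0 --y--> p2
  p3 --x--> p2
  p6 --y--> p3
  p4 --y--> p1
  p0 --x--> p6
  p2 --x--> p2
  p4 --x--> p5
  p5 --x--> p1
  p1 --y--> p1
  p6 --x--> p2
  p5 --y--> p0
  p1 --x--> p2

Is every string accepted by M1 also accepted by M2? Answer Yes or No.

Exploring the product automaton M1 × M2 from the start pair (s0, p0), following both machines on each input symbol, reaches 9 state pairs: (s0, p0), (s1, p6), (s2, p2), (s1, p2), (s1, p3), (s3, p2), (s3, p0), (s1, p0), (s1, p1).
M1 accepts in {s0} and M2 accepts in {p0, p2, p3, p4, p5, p6}. The reachable pairs whose M1-component is accepting are (s0, p0); in each of them the M2-component is accepting too, so the product for L(M1) \ L(M2) (M1-component accepting, M2-component rejecting) has no reachable accepting pair and the difference is empty.
Hence every string in L(M1) is also in L(M2).

Yes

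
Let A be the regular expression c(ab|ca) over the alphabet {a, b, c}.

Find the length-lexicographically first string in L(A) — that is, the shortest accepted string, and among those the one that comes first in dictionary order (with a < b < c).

By inspection of the expression, no string of length less than 3 matches, and cab is the lexicographically first match of length 3.

cab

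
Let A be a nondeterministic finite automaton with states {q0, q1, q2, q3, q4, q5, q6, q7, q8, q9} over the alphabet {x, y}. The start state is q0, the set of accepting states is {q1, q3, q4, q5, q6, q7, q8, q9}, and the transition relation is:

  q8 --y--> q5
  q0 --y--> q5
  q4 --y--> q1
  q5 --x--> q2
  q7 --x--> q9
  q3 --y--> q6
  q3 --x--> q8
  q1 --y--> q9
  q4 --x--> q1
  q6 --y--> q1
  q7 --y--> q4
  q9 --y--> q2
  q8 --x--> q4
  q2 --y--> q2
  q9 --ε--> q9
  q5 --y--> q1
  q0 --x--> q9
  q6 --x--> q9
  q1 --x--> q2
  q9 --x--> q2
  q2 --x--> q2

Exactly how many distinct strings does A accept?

4

The useful subgraph on states {q0, q1, q5, q9} is acyclic, so L(A) is finite; the longest accepting path visits 4 useful states, giving maximum string length 3.
Counting accepting paths from q0 by length: 2 of length 1, 1 of length 2, 1 of length 3. Total 4.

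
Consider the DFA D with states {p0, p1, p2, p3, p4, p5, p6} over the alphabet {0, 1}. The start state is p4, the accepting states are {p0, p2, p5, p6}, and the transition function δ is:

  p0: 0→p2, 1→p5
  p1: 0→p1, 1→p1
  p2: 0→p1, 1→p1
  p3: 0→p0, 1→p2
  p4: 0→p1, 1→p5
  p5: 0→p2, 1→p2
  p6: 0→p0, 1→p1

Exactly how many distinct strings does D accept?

The useful subgraph on states {p2, p4, p5} is acyclic, so L(D) is finite; the longest accepting path visits 3 useful states, giving maximum string length 2.
Counting accepting paths from p4 by length: 1 of length 1, 2 of length 2. Total 3.

3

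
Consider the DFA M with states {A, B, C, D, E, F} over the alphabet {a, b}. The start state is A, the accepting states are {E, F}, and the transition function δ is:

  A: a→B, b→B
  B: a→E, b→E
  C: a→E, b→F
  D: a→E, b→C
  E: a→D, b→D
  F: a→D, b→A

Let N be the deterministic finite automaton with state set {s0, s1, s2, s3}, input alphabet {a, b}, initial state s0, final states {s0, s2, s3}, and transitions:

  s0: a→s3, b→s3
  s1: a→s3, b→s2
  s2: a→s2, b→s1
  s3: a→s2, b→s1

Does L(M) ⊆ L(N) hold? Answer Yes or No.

The string ab is in L(M) but not in L(N).
So L(M) ⊄ L(N).

No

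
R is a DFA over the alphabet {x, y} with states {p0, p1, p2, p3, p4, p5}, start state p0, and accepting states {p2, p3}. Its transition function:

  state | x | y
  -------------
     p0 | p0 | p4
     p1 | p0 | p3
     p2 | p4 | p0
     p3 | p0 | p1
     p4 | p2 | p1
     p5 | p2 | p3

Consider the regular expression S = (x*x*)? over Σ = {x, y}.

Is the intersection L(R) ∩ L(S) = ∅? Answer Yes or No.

Converting the expression S to a DFA (subset construction, then merging equivalent states) gives the minimal DFA with states {s0, s1}, start state s0, accepting states {s0} and transitions s0: x→s0, y→s1; s1: x→s1, y→s1.
Exploring the product automaton R × S from the start pair (p0, s0), following both machines on each input symbol, reaches 6 state pairs: (p0, s0), (p4, s1), (p2, s1), (p1, s1), (p0, s1), (p3, s1).
R accepts in {p2, p3} and S accepts in {s0}; no reachable pair has both components accepting, so no string drives both machines to acceptance simultaneously and L(R) ∩ L(S) = ∅.
So no string is accepted by both, and the intersection is empty.

Yes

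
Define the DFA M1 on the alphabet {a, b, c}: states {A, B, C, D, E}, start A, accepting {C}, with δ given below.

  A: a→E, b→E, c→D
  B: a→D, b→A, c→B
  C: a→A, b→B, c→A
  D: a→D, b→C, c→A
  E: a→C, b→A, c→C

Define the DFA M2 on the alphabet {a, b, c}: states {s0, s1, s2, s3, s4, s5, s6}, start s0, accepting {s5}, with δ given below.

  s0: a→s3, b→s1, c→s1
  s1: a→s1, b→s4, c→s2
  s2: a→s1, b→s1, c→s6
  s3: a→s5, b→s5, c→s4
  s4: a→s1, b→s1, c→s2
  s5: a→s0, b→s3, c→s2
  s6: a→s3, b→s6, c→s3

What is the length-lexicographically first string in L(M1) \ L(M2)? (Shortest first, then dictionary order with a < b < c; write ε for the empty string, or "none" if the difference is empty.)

ac

The string ac is accepted by M1 but not by M2.
No shorter string lies in the difference, and ac is the lexicographically first length-2 string in L(M1) \ L(M2).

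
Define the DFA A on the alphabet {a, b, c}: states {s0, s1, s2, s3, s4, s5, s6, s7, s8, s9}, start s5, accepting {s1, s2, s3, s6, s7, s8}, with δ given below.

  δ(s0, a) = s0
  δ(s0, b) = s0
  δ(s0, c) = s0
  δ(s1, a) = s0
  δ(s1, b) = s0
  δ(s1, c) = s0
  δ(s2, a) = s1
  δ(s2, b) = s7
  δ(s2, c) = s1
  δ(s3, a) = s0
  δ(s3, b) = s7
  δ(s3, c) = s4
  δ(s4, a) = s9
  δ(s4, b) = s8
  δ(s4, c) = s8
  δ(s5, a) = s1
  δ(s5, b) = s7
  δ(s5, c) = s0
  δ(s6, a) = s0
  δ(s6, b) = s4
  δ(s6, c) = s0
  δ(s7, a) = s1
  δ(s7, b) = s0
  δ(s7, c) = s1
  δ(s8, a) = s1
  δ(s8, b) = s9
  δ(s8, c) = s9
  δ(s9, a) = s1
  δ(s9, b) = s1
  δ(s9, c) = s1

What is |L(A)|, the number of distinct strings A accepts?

4

The useful subgraph on states {s1, s5, s7} is acyclic, so L(A) is finite; the longest accepting path visits 3 useful states, giving maximum string length 2.
Counting accepting paths from s5 by length: 2 of length 1, 2 of length 2. Total 4.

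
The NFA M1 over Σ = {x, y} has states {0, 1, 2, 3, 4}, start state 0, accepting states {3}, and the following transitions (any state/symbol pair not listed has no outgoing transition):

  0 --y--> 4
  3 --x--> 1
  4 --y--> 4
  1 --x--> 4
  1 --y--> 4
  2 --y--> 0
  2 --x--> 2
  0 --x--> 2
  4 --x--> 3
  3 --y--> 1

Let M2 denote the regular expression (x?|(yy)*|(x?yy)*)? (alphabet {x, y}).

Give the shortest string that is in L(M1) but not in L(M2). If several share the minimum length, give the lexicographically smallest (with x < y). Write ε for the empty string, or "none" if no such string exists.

yx

The string yx is accepted by M1 but not by M2.
No shorter string lies in the difference, and yx is the lexicographically first length-2 string in L(M1) \ L(M2).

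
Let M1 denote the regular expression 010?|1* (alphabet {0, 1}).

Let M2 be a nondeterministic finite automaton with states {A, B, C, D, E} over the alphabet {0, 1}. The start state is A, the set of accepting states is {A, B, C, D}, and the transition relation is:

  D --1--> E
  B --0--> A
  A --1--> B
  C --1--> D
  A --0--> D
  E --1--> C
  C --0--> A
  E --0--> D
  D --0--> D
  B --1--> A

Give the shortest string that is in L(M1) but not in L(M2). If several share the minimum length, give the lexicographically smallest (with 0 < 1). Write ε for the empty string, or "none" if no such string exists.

01

The string 01 is accepted by M1 but not by M2.
No shorter string lies in the difference, and 01 is the lexicographically first length-2 string in L(M1) \ L(M2).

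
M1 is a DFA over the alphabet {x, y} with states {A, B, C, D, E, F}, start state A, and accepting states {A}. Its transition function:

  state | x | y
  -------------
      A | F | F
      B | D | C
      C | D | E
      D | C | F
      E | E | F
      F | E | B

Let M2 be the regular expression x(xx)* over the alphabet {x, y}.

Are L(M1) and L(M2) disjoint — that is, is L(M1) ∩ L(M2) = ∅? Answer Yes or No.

Yes

Converting the expression M2 to a DFA (subset construction, then merging equivalent states) gives the minimal DFA with states {r0, r1, r2}, start state r0, accepting states {r1} and transitions r0: x→r1, y→r2; r1: x→r0, y→r2; r2: x→r2, y→r2.
Exploring the product automaton M1 × M2 from the start pair (A, r0), following both machines on each input symbol, reaches 9 state pairs: (A, r0), (F, r1), (F, r2), (E, r0), (B, r2), (E, r2), (E, r1), (D, r2), (C, r2).
M1 accepts in {A} and M2 accepts in {r1}; no reachable pair has both components accepting, so no string drives both machines to acceptance simultaneously and L(M1) ∩ L(M2) = ∅.
So no string is accepted by both, and the intersection is empty.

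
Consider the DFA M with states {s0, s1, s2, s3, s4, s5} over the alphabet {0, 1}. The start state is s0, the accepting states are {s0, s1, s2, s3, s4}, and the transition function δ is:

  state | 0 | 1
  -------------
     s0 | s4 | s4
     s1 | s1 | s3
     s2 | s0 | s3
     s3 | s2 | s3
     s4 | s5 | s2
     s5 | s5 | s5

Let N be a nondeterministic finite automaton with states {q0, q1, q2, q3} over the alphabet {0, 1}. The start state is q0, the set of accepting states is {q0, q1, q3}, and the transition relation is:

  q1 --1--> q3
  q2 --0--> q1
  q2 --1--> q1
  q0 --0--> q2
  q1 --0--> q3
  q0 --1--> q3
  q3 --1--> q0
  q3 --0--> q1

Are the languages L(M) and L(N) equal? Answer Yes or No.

The string 0 is accepted by M but rejected by N.
So L(M) ≠ L(N).

No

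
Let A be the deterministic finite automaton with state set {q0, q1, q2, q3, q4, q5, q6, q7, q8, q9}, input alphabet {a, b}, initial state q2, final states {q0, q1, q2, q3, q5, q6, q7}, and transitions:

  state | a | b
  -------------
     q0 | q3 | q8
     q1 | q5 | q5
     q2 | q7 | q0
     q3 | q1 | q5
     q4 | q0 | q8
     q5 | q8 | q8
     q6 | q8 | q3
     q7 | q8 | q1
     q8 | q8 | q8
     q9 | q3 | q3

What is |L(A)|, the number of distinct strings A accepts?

The useful subgraph on states {q0, q1, q2, q3, q5, q7} is acyclic, so L(A) is finite; the longest accepting path visits 5 useful states, giving maximum string length 4.
Counting accepting paths from q2 by length: 1 of length 0, 2 of length 1, 2 of length 2, 4 of length 3, 2 of length 4. Total 11.

11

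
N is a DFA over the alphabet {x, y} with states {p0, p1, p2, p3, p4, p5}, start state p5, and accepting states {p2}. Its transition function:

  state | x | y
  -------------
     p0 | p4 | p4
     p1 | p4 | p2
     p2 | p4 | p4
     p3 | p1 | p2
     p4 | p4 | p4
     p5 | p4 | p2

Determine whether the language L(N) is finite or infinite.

finite

The useful states (reachable from p5 and able to reach an accepting state) are {p2, p5}.
Restricted to these states the transition graph has no cycle, so every accepting path has bounded length and L is finite.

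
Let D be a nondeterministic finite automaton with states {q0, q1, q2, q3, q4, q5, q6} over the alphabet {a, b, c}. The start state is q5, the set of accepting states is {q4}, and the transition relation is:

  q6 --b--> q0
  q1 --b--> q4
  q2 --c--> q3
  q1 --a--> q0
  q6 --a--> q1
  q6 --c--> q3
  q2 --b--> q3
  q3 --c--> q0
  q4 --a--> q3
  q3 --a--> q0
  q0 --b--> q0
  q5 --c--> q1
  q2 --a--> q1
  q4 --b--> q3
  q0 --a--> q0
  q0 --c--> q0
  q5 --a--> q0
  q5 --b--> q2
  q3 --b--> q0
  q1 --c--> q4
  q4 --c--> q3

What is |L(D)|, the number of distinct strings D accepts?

The useful subgraph on states {q1, q2, q4, q5} is acyclic, so L(D) is finite; the longest accepting path visits 4 useful states, giving maximum string length 3.
Counting accepting paths from q5 by length: 2 of length 2, 2 of length 3. Total 4.

4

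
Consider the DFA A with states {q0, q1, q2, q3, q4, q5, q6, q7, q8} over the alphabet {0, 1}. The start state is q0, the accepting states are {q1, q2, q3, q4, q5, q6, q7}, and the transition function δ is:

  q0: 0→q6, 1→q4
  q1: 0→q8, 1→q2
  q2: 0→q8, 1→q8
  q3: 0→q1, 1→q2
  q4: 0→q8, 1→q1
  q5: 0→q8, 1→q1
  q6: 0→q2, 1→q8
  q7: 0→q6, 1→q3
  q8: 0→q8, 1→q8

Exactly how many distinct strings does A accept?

5

The useful subgraph on states {q0, q1, q2, q4, q6} is acyclic, so L(A) is finite; the longest accepting path visits 4 useful states, giving maximum string length 3.
Counting accepting paths from q0 by length: 2 of length 1, 2 of length 2, 1 of length 3. Total 5.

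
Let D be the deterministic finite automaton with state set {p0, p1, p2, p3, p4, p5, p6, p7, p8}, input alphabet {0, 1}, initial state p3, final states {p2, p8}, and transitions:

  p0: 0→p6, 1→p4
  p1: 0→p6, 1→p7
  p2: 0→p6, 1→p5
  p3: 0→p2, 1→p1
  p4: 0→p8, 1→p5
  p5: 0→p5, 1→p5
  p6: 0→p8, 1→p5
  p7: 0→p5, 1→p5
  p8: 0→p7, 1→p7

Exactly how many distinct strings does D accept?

The useful subgraph on states {p1, p2, p3, p6, p8} is acyclic, so L(D) is finite; the longest accepting path visits 4 useful states, giving maximum string length 3.
Counting accepting paths from p3 by length: 1 of length 1, 2 of length 3. Total 3.

3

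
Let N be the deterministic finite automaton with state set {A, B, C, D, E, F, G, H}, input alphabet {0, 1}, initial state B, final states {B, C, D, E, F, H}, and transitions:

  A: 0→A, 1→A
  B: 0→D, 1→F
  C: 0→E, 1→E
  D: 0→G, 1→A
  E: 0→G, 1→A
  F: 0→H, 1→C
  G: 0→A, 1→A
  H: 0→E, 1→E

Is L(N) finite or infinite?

finite

The useful states (reachable from B and able to reach an accepting state) are {B, C, D, E, F, H}.
Restricted to these states the transition graph has no cycle, so every accepting path has bounded length and L is finite.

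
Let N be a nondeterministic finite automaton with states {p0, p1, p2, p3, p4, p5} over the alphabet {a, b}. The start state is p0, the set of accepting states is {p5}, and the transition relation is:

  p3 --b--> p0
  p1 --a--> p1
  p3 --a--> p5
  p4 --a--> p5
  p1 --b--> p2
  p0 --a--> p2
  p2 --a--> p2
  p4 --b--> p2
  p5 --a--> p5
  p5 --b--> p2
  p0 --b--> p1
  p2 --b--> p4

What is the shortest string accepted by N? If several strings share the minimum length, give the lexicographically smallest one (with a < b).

aba

A breadth-first search from p0 reaches an accepting state first via the path p0 → p2 → p4 → p5 on input aba.
No string of length < 3 is accepted (BFS exhausts all shorter strings without reaching an accepting state), and aba is the lexicographically least accepting string of length 3.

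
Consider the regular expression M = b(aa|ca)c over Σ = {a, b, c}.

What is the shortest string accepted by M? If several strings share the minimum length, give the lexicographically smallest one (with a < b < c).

By inspection of the expression, no string of length less than 4 matches, and baac is the lexicographically first match of length 4.

baac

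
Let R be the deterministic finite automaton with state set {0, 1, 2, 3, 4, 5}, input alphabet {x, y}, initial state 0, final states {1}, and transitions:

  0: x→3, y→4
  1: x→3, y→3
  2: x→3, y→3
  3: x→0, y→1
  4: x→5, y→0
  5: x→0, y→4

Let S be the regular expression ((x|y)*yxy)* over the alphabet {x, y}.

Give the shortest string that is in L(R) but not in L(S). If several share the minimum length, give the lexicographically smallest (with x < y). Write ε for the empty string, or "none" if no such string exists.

xy

The string xy is accepted by R but not by S.
No shorter string lies in the difference, and xy is the lexicographically first length-2 string in L(R) \ L(S).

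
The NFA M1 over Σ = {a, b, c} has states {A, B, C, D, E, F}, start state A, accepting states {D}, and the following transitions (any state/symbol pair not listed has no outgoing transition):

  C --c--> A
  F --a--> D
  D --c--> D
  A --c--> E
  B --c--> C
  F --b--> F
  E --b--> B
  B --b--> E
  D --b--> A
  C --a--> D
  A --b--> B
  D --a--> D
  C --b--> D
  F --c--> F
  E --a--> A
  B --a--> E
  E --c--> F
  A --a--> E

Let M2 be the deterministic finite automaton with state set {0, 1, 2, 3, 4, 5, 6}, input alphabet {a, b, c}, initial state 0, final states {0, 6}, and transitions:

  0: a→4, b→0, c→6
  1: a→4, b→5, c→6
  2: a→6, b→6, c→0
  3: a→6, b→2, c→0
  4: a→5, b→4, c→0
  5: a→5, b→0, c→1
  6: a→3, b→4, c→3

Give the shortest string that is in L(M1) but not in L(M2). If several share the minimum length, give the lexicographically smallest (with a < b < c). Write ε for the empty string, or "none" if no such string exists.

aca

The string aca is accepted by M1 but not by M2.
No shorter string lies in the difference, and aca is the lexicographically first length-3 string in L(M1) \ L(M2).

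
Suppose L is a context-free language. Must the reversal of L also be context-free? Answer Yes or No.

Yes

Reversing the right-hand side of every production of a context-free grammar for L gives a context-free grammar for Lᴿ (induction on derivation length).
So the context-free languages are closed under reversal.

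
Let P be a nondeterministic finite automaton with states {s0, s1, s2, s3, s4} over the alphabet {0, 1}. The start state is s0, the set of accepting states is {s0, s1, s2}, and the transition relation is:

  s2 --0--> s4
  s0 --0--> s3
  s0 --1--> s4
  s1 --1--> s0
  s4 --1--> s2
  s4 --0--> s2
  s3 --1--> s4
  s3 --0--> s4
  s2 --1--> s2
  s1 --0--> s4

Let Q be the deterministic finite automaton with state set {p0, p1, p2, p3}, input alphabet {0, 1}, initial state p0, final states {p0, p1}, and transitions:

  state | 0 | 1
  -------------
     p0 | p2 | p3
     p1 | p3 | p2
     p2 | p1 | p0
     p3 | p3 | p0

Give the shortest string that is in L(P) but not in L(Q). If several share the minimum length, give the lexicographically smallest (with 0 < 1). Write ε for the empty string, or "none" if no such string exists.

The string 10 is accepted by P but not by Q.
No shorter string lies in the difference, and 10 is the lexicographically first length-2 string in L(P) \ L(Q).

10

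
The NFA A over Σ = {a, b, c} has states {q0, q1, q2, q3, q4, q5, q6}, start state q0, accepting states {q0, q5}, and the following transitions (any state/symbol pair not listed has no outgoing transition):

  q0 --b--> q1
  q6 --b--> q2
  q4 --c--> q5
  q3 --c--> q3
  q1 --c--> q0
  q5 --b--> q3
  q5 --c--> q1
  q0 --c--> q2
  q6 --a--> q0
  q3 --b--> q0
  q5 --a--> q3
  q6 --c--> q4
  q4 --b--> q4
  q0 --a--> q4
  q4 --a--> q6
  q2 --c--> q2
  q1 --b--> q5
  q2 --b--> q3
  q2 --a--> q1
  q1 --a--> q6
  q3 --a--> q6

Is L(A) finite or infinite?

infinite

State q0 is reachable from the start and can reach an accepting state, and it lies on the cycle q0 → q1 → q0.
Traversing that cycle any number of times yields accepted strings of unbounded length, so the language is infinite.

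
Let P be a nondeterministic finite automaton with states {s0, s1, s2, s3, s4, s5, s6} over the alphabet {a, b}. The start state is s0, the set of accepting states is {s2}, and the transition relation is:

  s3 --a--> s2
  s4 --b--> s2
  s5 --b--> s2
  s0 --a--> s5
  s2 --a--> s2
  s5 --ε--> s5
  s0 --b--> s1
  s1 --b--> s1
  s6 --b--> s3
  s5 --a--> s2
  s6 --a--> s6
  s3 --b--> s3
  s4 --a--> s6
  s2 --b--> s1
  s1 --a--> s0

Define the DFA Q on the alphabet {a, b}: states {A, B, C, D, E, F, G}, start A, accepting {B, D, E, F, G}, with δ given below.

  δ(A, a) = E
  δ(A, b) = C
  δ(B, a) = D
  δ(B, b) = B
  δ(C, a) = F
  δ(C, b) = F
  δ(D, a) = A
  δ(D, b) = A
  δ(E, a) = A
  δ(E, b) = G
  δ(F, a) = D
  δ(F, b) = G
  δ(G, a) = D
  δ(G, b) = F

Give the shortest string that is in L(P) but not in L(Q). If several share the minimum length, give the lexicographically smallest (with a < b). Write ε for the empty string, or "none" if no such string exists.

The string aa is accepted by P but not by Q.
No shorter string lies in the difference, and aa is the lexicographically first length-2 string in L(P) \ L(Q).

aa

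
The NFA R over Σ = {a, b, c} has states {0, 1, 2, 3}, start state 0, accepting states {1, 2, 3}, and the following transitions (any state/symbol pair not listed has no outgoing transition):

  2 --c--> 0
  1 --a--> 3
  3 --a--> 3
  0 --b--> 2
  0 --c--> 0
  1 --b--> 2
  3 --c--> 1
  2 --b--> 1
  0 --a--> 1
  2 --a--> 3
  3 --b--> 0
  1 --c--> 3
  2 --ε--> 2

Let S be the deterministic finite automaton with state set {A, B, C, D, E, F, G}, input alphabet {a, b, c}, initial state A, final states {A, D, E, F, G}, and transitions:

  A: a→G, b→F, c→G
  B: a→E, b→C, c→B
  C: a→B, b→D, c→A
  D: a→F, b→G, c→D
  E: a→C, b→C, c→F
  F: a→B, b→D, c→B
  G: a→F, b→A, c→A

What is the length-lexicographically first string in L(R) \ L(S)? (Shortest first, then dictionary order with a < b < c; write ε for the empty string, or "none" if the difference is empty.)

ba

The string ba is accepted by R but not by S.
No shorter string lies in the difference, and ba is the lexicographically first length-2 string in L(R) \ L(S).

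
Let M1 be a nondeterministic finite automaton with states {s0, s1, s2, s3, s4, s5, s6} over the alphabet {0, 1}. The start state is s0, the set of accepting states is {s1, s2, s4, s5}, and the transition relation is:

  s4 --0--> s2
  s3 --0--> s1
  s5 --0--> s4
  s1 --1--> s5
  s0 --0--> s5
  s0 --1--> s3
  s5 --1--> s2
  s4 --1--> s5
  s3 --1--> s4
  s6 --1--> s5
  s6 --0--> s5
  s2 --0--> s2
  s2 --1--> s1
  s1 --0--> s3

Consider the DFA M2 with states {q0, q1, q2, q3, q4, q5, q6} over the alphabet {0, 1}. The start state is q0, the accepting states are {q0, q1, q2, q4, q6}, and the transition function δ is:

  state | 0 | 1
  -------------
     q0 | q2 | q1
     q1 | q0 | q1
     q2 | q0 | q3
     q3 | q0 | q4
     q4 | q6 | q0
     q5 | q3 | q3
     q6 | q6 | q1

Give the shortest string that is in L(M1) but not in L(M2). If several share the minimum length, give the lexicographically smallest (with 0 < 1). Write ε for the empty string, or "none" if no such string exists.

The string 01 is accepted by M1 but not by M2.
No shorter string lies in the difference, and 01 is the lexicographically first length-2 string in L(M1) \ L(M2).

01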